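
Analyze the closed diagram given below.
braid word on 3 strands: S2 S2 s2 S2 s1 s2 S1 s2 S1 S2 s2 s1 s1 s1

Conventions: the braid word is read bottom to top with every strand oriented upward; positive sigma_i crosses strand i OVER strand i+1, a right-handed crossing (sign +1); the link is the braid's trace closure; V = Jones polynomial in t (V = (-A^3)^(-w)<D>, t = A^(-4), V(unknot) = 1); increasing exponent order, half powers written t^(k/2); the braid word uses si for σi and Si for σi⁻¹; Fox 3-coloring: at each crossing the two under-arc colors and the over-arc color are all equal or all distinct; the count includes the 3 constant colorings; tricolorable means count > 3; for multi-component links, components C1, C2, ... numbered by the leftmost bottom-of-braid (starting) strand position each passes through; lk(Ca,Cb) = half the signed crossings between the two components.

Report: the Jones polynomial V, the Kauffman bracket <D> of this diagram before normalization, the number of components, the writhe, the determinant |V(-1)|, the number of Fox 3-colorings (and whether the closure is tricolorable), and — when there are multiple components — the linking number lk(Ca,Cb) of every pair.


V = -t^-1 + 2 - t + 2t^2 - t^3 + t^4 - t^5
<D> = -A^-14 + A^-10 - A^-6 + 2A^-2 - A^2 + 2A^6 - A^10 (w = +2)
1 component over 14 crossings, w = +2
9 Fox colorings among 3^14, |V(-1)| = 9: tricolorable
why: V spans 6 powers of t: at least 6 crossings in any diagram


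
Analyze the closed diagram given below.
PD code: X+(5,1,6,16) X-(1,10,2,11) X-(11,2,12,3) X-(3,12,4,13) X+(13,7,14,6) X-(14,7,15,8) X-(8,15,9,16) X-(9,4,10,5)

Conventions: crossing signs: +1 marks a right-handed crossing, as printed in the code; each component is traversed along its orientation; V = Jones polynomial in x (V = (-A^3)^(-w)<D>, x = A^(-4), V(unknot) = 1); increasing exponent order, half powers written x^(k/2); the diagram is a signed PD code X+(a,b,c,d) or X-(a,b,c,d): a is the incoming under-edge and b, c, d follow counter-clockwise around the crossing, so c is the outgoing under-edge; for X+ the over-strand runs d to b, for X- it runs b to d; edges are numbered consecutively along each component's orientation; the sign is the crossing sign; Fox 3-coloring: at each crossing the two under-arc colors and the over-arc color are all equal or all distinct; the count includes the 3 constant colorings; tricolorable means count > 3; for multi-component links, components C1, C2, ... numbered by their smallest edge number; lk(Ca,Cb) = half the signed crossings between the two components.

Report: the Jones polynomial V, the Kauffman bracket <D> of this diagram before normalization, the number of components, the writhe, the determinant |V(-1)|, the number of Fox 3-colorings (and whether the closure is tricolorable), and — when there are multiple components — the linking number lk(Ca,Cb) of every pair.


V = -x^-4 + x^-3 + x^-1
<D> = A^-8 + 1 - A^4 (w = -4)
1 component over 8 crossings, w = -4
9 Fox colorings among 3^8, |V(-1)| = 3: tricolorable
why: |V(-1)| = 3: so tricolorable, since 3 divides 3


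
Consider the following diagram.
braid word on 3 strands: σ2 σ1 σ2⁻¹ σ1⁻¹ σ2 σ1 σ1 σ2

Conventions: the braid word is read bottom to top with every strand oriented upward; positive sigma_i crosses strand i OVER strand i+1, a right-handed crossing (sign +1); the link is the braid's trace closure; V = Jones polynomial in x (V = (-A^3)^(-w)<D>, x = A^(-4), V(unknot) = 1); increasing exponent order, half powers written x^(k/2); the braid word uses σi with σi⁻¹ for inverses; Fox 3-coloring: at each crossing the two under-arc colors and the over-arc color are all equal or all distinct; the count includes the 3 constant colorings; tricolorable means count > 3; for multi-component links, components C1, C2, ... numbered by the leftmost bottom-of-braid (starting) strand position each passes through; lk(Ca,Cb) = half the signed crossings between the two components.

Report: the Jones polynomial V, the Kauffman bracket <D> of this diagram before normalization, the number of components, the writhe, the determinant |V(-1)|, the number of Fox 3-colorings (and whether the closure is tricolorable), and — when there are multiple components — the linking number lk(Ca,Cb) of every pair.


Jones polynomial: V(x) = x - x^2 + 2x^3 - x^4 + x^5 - x^6
<D> = -A^-12 + A^-8 - A^-4 + 2 - A^4 + A^8; writhe +4
components 1, writhe +4 (8 crossings)
3-colorings: 3 of 3^8, det 7 — not tricolorable
note: w = +4 (over 8 crossings) is diagram-only; (-A^3)^(-4) removes it from V


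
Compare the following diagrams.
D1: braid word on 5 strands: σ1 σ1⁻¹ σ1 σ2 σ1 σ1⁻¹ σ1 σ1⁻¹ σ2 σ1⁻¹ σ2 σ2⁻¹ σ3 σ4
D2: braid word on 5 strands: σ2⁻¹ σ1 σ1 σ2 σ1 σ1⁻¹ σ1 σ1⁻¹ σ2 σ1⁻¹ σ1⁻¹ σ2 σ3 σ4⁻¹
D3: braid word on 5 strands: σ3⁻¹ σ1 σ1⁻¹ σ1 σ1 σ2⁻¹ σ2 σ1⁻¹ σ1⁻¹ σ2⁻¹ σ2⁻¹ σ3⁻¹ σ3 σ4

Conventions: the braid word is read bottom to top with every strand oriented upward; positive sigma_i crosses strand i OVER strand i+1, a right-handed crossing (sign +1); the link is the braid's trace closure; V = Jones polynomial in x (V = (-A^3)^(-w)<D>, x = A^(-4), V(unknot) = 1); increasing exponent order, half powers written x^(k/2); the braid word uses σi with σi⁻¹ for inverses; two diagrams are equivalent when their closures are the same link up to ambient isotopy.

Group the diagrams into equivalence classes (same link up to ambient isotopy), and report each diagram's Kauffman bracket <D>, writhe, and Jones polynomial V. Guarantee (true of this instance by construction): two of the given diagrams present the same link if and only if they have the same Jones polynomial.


classes: {D1, D2} | {D3}
V(D1) = 1 + x + x^2 + x^3  [14 crossings, <D> = 1 + A^4 + A^8 + A^12, w = +4]
V(D2) = 1 + x + x^2 + x^3  [14 crossings, <D> = A^-6 + A^-2 + A^2 + A^6, w = +2]
V(D3) = x^-3 + x^-2 + x^-1 + 1  [14 crossings, <D> = A^-6 + A^-2 + A^2 + A^6, w = -2]
note: 2 classes among 3 diagrams; unequal V(x) rules out equality


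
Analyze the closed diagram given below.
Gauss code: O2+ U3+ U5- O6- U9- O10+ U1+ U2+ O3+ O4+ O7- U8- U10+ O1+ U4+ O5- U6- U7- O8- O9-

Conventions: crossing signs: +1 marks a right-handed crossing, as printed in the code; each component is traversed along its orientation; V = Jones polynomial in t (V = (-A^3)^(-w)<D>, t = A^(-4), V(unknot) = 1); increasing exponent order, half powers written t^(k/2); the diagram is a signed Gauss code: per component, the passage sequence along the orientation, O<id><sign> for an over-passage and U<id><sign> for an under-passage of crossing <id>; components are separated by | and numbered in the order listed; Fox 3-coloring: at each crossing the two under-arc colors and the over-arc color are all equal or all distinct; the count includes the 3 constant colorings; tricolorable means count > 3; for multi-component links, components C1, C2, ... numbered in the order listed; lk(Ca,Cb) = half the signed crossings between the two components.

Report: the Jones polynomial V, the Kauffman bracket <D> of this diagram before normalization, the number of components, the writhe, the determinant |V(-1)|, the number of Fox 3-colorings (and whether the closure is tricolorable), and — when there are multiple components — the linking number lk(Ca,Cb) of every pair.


V(t) = -t^-3 + t^-2 - t^-1 + 3 - t + t^2 - t^3
bracket: -A^-12 + A^-8 - A^-4 + 3 - A^4 + A^8 - A^12, w = 0
1 component, writhe 0, over 10 crossings
det 9, colorings 27 of 3^10 — tricolorable
observation: the span of V is 6, forcing >= 6 crossings in any diagram


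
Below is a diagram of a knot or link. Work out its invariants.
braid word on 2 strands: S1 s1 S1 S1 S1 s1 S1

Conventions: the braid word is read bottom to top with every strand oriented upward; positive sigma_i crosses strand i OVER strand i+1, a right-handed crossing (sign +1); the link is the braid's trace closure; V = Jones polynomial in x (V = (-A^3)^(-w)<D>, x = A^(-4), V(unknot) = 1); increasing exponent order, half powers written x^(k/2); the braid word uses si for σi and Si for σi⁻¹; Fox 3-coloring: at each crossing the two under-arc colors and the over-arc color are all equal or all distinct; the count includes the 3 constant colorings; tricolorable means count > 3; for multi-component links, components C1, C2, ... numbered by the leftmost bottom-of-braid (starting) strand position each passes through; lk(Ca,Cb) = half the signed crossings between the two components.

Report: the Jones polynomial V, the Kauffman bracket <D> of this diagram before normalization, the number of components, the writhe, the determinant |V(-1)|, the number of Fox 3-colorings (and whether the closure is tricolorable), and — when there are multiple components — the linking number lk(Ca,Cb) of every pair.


V(x) = -x^-4 + x^-3 + x^-1
bracket: -A^-5 - A^3 + A^7, w = -3
1 component, writhe -3, over 7 crossings
det 3, colorings 9 of 3^7 — tricolorable
observation: det 3 = |V(-1)|; divisible by 3, so tricolorable


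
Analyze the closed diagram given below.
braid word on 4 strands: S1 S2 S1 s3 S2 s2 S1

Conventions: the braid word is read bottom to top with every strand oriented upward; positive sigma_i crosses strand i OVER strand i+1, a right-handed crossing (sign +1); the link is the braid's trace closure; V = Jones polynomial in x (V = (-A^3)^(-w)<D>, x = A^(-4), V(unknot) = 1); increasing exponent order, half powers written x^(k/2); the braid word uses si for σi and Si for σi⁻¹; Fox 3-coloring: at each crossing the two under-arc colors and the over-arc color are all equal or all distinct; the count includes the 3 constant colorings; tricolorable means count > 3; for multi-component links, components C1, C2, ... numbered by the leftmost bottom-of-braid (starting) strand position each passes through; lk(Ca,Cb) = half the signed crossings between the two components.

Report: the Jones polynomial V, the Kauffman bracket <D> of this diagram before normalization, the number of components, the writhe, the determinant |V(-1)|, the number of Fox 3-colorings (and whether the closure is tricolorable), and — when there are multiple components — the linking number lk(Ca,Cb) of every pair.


Jones polynomial: V(x) = -x^-4 + x^-3 + x^-1
<D> = -A^-5 - A^3 + A^7; writhe -3
components 1, writhe -3 (7 crossings)
3-colorings: 9 of 3^7, det 3 — tricolorable
note: the span of V is 3, forcing >= 3 crossings in any diagram


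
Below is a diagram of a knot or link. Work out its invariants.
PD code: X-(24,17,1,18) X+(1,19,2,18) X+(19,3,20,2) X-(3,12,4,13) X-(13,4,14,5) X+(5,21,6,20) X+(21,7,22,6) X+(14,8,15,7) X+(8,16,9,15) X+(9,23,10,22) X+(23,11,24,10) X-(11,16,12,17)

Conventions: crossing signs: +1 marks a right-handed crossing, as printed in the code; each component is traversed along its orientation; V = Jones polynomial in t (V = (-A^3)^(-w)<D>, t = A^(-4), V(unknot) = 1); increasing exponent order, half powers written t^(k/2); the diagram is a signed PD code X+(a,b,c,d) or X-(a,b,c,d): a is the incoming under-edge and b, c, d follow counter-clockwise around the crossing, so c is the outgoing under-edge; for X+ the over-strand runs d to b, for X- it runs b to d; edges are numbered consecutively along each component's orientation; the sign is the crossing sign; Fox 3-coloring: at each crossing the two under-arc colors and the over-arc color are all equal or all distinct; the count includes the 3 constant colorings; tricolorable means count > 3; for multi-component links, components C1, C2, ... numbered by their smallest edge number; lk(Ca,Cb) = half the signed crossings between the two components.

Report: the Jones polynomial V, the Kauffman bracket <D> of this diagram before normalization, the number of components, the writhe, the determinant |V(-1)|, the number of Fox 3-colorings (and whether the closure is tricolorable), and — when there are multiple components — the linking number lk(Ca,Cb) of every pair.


V = -1 + 4t - 5t^2 + 7t^3 - 7t^4 + 6t^5 - 5t^6 + 3t^7 - t^8
<D> = -A^-20 + 3A^-16 - 5A^-12 + 6A^-8 - 7A^-4 + 7 - 5A^4 + 4A^8 - A^12 (w = +4)
1 component over 12 crossings, w = +4
9 Fox colorings among 3^12, |V(-1)| = 39: tricolorable
why: V spans 8 powers of t: at least 8 crossings in any diagram


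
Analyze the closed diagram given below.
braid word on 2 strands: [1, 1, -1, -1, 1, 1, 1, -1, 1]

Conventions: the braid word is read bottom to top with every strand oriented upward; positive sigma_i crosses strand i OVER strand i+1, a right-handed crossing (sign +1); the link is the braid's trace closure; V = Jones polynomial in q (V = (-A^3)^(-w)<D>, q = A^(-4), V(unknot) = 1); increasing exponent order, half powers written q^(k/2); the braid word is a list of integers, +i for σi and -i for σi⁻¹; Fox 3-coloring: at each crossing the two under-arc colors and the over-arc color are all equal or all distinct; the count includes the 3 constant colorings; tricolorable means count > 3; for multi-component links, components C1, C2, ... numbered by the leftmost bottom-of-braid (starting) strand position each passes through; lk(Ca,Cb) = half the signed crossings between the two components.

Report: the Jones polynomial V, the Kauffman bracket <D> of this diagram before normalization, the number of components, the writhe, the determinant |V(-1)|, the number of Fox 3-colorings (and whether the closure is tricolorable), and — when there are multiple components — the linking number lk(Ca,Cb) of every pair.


V(q) = q + q^3 - q^4
bracket: A^-7 - A^-3 - A^5, w = +3
1 component, writhe +3, over 9 crossings
det 3, colorings 9 of 3^9 — tricolorable
observation: the span of V is 3, forcing >= 3 crossings in any diagram


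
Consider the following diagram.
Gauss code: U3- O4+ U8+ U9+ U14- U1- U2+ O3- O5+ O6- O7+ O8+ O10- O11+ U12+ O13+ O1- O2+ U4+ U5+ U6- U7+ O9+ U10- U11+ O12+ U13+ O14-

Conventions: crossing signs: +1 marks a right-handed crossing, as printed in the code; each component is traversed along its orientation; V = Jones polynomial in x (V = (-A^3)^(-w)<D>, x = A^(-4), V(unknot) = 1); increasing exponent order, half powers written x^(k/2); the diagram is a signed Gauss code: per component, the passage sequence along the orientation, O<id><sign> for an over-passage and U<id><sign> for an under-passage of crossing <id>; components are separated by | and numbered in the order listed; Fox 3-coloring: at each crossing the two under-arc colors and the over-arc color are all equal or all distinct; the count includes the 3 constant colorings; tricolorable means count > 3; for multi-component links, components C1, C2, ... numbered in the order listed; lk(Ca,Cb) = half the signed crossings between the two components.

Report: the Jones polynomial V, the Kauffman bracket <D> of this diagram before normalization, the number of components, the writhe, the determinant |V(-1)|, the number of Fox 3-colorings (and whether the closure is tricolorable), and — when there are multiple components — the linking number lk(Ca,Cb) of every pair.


V = x - x^2 + 2x^3 - x^4 + x^5 - x^6
<D> = -A^-12 + A^-8 - A^-4 + 2 - A^4 + A^8 (w = +4)
1 component over 14 crossings, w = +4
3 Fox colorings among 3^14, |V(-1)| = 7: not tricolorable
why: V spans 5 powers of x: at least 5 crossings in any diagram


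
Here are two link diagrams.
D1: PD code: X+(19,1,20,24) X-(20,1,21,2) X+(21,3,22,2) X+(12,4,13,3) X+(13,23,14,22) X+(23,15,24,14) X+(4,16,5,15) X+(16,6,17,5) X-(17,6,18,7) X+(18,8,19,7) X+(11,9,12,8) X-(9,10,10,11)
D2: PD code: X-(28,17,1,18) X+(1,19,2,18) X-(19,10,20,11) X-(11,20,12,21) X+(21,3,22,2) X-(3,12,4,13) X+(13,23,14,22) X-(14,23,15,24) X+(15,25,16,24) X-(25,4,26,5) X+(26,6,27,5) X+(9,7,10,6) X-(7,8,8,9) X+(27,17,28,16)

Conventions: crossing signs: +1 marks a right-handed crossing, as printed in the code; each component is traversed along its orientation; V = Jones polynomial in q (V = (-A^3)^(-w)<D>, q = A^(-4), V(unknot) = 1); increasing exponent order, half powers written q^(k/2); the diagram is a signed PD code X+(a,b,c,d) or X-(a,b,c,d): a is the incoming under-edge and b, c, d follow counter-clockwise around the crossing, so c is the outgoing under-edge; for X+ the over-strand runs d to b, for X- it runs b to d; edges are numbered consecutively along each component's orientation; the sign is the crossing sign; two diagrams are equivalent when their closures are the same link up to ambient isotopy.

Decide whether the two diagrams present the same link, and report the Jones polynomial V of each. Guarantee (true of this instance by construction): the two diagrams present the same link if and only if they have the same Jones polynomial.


same link: no
V(D1) = q^2 + q^4 - q^5 + q^6 - q^7  [12 crossings, <D> = -A^-10 + A^-6 - A^-2 + A^2 + A^10, w = +6]
D2 (bracket -A^-12 + 2A^-8 - 2A^-4 + 3 - 2A^4 + 2A^8 - A^12; 14 crossings at w = 0): V = -q^-3 + 2q^-2 - 2q^-1 + 3 - 2q + 2q^2 - q^3
note: V(q) takes 2 values over 2 diagrams, fixing the grouping


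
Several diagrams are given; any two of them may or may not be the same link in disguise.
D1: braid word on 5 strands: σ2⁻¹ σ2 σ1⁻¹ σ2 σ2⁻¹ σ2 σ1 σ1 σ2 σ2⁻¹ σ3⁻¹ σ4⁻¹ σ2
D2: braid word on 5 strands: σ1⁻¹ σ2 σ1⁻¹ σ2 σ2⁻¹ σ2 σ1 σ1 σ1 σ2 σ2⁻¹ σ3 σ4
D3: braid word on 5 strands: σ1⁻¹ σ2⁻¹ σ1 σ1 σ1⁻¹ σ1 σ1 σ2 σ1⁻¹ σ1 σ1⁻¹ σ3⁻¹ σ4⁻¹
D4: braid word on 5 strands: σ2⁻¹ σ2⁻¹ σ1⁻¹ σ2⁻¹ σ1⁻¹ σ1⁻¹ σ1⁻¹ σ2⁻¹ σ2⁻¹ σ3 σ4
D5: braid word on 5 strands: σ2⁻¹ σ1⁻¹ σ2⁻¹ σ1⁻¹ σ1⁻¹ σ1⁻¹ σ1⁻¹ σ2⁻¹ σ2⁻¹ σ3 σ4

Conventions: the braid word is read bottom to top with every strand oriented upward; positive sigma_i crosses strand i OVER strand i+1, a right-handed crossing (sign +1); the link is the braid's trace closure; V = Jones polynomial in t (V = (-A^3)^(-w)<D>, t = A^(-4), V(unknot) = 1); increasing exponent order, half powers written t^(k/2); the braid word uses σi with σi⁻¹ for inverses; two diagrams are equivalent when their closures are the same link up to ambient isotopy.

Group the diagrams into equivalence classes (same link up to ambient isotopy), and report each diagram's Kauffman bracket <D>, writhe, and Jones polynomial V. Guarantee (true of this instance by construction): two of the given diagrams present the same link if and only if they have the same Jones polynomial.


grouping into links: {D1, D2} | {D3} | {D4, D5}
V(D1) = -t^(1/2) + t^(3/2) - t^(5/2) - t^(9/2)  (w +1, c 13, <D> = A^-15 + A^-7 - A^-3 + A)
V(D2) = -t^(1/2) + t^(3/2) - t^(5/2) - t^(9/2)  (w +5, c 13, <D> = A^-3 + A^5 - A^9 + A^13)
V(D3) = -t^(-3/2) - 2t^(1/2) + t^(3/2) - t^(5/2) + t^(7/2)  (w -1, c 13, <D> = -A^-17 + A^-13 - A^-9 + 2A^-5 + A^3)
V(D4) = -t^(-23/2) + t^(-21/2) - t^(-19/2) + t^(-17/2) - t^(-15/2) + t^(-13/2) - t^(-11/2) - t^(-7/2)  [11 crossings, <D> = A^-7 + A - A^5 + A^9 - A^13 + A^17 - A^21 + A^25, w = -7]
D5 (bracket A^-7 + A - A^5 + A^9 - A^13 + A^17 - A^21 + A^25; 11 crossings at w = -7): V = -t^(-23/2) + t^(-21/2) - t^(-19/2) + t^(-17/2) - t^(-15/2) + t^(-13/2) - t^(-11/2) - t^(-7/2)
why: comparing 5 Jones polynomials yields 3 groups


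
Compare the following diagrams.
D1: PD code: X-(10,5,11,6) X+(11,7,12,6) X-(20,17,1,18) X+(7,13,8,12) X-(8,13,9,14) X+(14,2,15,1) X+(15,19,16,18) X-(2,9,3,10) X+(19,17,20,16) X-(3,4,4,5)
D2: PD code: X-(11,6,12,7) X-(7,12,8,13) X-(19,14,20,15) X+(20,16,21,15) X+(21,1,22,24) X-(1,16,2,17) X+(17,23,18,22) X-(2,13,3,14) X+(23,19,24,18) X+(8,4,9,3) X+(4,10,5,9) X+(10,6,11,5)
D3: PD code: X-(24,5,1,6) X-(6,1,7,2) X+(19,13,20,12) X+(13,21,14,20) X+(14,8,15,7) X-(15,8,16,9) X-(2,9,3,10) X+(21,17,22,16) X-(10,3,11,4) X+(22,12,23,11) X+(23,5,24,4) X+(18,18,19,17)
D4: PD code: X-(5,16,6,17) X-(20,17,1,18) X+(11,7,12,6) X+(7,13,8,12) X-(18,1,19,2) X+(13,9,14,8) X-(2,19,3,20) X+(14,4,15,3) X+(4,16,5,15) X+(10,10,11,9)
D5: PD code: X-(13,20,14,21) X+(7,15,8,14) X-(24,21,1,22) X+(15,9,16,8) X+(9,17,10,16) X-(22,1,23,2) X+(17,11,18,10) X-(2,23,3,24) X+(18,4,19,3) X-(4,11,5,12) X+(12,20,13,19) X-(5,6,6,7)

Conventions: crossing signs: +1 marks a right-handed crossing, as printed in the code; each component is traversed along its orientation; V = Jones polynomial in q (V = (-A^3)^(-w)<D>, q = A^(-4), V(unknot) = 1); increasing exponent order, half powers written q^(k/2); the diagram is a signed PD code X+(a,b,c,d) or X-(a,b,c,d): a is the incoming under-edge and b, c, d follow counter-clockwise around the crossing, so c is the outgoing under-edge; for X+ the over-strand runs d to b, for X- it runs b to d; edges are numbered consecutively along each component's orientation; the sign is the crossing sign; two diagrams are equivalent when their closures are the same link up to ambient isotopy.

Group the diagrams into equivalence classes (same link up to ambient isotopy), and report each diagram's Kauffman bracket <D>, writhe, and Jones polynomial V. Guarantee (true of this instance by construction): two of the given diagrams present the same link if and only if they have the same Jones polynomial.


classes: {D1} | {D2} | {D3, D4, D5}
V(D1) = 1  [10 crossings, <D> = 1, w = 0]
V(D2) = q + q^3 - q^4  (w +2, c 12, <D> = -A^-10 + A^-6 + A^2)
V(D3) = -q^-3 + q^-2 - q^-1 + 3 - q + q^2 - q^3  (w +2, c 12, <D> = -A^-6 + A^-2 - A^2 + 3A^6 - A^10 + A^14 - A^18)
D4 (bracket -A^-6 + A^-2 - A^2 + 3A^6 - A^10 + A^14 - A^18; 10 crossings at w = +2): V = -q^-3 + q^-2 - q^-1 + 3 - q + q^2 - q^3
V(D5) = -q^-3 + q^-2 - q^-1 + 3 - q + q^2 - q^3  (w 0, c 12, <D> = -A^-12 + A^-8 - A^-4 + 3 - A^4 + A^8 - A^12)
note: V(q) takes 3 values over 5 diagrams, fixing the grouping


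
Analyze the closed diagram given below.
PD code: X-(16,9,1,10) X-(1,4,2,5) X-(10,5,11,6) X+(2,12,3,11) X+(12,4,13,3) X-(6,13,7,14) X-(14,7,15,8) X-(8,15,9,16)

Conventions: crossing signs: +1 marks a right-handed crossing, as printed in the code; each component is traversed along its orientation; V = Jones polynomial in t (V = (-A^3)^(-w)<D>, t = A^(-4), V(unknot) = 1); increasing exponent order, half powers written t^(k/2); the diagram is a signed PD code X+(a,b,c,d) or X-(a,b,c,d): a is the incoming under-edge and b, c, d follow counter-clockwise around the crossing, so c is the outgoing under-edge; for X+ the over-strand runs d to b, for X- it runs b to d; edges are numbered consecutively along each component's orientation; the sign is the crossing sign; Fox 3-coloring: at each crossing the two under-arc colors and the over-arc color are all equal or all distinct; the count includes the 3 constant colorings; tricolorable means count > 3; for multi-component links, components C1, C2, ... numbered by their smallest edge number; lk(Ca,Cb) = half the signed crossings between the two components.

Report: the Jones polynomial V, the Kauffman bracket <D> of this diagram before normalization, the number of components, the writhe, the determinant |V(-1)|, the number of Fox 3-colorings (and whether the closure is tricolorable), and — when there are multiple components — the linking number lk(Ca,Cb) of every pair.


Jones polynomial: V(t) = -t^-4 + t^-3 + t^-1
<D> = A^-8 + 1 - A^4; writhe -4
components 1, writhe -4 (8 crossings)
3-colorings: 9 of 3^8, det 3 — tricolorable
note: |V(-1)| = 3: so tricolorable, since 3 divides 3


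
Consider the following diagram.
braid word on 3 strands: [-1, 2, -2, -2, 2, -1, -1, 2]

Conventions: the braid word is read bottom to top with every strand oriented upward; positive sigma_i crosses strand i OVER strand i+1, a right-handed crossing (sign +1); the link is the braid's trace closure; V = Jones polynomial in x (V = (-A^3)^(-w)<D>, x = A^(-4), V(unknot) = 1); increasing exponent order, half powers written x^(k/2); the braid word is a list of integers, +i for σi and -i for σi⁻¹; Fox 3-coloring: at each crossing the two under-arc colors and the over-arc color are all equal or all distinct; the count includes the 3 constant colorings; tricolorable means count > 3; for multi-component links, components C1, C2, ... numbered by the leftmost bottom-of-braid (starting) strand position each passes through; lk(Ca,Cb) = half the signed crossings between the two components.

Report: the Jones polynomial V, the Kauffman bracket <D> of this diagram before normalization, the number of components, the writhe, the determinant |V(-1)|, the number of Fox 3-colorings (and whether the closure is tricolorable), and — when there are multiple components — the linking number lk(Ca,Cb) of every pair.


V = -x^-4 + x^-3 + x^-1
<D> = A^-2 + A^6 - A^10 (w = -2)
1 component over 8 crossings, w = -2
9 Fox colorings among 3^8, |V(-1)| = 3: tricolorable
why: w = -2 (over 8 crossings) is diagram-only; (-A^3)^(2) removes it from V


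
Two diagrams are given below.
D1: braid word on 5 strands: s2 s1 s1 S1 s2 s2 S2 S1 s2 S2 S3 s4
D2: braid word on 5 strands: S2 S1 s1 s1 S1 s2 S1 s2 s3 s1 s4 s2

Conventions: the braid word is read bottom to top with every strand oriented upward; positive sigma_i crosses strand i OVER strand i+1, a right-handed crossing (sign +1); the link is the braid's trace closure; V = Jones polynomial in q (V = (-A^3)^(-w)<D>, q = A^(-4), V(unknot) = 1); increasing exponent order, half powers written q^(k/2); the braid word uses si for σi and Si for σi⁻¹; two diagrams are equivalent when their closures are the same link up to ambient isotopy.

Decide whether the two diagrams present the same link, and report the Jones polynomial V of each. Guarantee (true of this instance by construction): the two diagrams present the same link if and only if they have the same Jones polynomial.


same link: yes
V(D1) = 1  [12 crossings, <D> = A^6, w = +2]
D2 (bracket A^12; 12 crossings at w = +4): V = 1
note: Markov moves rewrite D1 (12 crossings) into D2 (12)


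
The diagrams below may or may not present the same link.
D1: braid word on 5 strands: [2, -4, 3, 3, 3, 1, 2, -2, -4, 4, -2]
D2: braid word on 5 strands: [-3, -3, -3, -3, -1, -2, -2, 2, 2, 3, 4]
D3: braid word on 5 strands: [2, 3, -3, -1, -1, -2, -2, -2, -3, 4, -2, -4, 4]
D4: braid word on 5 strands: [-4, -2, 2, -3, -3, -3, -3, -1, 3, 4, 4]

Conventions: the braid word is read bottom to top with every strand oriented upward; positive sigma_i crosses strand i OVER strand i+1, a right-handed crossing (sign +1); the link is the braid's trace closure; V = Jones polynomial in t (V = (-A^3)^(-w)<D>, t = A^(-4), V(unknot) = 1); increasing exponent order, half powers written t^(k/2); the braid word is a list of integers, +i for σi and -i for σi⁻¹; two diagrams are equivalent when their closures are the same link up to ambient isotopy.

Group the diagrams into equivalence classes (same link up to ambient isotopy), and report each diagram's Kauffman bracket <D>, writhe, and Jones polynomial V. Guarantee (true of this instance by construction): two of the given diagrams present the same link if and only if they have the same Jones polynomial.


classes: {D1} | {D2, D4} | {D3}
V(D1) = -t^(1/2) - t^(3/2) - t^(5/2) + t^(9/2)  [11 crossings, <D> = -A^-9 + A^-1 + A^3 + A^7, w = +3]
V(D2) = t^(-9/2) - t^(-5/2) - t^(-3/2) - t^(-1/2)  [11 crossings, <D> = A^-7 + A^-3 + A - A^9, w = -3]
V(D3) = t^(-13/2) - t^(-11/2) + t^(-9/2) - 2t^(-7/2) - t^(-3/2)  [13 crossings, <D> = A^-9 + 2A^-1 - A^3 + A^7 - A^11, w = -5]
D4 (bracket A^-7 + A^-3 + A - A^9; 11 crossings at w = -3): V = t^(-9/2) - t^(-5/2) - t^(-3/2) - t^(-1/2)
insight: 3 values of V(t) split the 4 diagrams


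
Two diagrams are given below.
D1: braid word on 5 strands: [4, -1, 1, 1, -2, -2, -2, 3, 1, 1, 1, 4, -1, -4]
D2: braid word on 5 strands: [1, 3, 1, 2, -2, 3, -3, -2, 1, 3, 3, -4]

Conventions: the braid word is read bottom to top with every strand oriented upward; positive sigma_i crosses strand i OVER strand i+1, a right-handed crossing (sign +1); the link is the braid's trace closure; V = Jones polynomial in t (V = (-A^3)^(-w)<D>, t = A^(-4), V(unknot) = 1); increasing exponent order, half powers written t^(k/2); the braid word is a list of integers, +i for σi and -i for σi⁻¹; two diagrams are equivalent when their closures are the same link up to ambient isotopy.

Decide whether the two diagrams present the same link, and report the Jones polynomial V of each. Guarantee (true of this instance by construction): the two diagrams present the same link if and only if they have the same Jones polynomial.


same link: no
V(D1) = -t^-3 + t^-2 - t^-1 + 3 - t + t^2 - t^3  [14 crossings, <D> = -A^-6 + A^-2 - A^2 + 3A^6 - A^10 + A^14 - A^18, w = +2]
V(D2) = t^2 + 2t^4 - 2t^5 + t^6 - 2t^7 + t^8  [12 crossings, <D> = A^-20 - 2A^-16 + A^-12 - 2A^-8 + 2A^-4 + A^4, w = +4]
insight: 2 classes among 2 diagrams; unequal V(t) rules out equality


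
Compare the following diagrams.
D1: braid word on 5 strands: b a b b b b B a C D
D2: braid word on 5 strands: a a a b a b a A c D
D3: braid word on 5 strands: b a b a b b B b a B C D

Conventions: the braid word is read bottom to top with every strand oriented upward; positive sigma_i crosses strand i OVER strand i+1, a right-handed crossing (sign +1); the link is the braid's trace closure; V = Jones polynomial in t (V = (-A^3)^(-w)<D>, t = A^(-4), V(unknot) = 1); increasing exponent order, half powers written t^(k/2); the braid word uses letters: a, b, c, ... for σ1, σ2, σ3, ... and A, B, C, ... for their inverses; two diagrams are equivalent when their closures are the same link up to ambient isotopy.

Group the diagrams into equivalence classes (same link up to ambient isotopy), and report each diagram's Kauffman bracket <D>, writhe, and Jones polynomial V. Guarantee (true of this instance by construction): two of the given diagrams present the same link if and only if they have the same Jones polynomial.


equivalence classes: {D1, D2, D3}
D1 (bracket -A^-16 + A^-12 - A^-8 + A^-4 + A^4; 10 crossings at w = +4): V = t^2 + t^4 - t^5 + t^6 - t^7
V(D2) = t^2 + t^4 - t^5 + t^6 - t^7  [10 crossings, <D> = -A^-10 + A^-6 - A^-2 + A^2 + A^10, w = +6]
V(D3) = t^2 + t^4 - t^5 + t^6 - t^7  (w +4, c 12, <D> = -A^-16 + A^-12 - A^-8 + A^-4 + A^4)
observation: one V(t) for all 3 diagrams — one class (guaranteed)


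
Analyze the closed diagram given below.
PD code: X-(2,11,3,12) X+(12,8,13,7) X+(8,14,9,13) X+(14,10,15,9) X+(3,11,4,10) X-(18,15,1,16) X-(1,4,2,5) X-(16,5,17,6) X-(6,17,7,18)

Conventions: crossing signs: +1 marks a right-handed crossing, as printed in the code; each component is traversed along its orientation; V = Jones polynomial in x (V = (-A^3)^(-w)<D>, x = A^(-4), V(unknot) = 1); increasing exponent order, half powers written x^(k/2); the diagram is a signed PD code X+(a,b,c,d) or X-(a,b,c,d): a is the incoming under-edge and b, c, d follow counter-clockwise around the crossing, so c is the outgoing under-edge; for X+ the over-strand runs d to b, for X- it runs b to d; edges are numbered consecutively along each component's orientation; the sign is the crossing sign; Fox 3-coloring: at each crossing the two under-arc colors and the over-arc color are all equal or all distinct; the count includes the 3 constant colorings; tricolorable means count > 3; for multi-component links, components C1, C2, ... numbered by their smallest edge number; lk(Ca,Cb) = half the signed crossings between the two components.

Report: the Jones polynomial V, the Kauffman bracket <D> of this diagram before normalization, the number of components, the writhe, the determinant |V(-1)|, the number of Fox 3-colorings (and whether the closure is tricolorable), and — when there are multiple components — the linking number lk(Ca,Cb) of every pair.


V = -x^-3 + x^-2 - x^-1 + 3 - x + x^2 - x^3
<D> = A^-15 - A^-11 + A^-7 - 3A^-3 + A - A^5 + A^9 (w = -1)
1 component over 9 crossings, w = -1
27 Fox colorings among 3^9, |V(-1)| = 9: tricolorable
why: w = -1 shifts under R1 moves; the (-A^3)^(1) factor cancels that in V


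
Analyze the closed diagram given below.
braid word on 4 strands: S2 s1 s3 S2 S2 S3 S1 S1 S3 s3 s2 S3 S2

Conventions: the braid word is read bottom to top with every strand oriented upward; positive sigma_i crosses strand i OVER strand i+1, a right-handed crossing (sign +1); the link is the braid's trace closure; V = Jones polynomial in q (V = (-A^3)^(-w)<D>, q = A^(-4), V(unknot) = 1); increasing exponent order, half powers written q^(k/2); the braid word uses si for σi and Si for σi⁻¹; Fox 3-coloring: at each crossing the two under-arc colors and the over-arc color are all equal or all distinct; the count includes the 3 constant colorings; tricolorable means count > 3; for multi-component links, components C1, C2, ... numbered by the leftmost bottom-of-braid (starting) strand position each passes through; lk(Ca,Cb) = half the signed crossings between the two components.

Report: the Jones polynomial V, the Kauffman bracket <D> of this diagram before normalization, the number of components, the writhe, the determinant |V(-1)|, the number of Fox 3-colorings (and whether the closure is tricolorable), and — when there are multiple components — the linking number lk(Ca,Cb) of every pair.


V(q) = q^-9 - 2q^-8 + 2q^-7 - 3q^-6 + 3q^-5 - 3q^-4 + 3q^-3 - q^-2 + q^-1
bracket: -A^-11 + A^-7 - 3A^-3 + 3A - 3A^5 + 3A^9 - 2A^13 + 2A^17 - A^21, w = -5
1 component, writhe -5, over 13 crossings
det 19, colorings 3 of 3^13 — not tricolorable
observation: w = -5 shifts under R1 moves; the (-A^3)^(5) factor cancels that in V


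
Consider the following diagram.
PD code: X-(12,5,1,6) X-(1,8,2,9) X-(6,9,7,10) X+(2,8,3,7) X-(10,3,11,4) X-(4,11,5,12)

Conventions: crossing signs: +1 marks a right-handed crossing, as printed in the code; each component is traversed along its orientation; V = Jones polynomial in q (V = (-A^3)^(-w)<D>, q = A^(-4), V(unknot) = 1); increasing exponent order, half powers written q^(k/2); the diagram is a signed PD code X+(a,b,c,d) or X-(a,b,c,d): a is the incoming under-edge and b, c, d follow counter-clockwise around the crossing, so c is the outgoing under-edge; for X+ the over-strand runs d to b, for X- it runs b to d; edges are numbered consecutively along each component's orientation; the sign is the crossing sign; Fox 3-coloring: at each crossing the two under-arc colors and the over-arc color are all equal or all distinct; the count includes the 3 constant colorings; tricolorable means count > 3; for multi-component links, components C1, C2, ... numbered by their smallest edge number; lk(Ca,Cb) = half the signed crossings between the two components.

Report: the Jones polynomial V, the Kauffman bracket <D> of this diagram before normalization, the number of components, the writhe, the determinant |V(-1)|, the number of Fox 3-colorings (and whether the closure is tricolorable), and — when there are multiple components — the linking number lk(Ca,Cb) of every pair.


V = -q^-4 + q^-3 + q^-1
<D> = A^-8 + 1 - A^4 (w = -4)
1 component over 6 crossings, w = -4
9 Fox colorings among 3^6, |V(-1)| = 3: tricolorable
why: the span of V is 3, forcing >= 3 crossings in any diagram


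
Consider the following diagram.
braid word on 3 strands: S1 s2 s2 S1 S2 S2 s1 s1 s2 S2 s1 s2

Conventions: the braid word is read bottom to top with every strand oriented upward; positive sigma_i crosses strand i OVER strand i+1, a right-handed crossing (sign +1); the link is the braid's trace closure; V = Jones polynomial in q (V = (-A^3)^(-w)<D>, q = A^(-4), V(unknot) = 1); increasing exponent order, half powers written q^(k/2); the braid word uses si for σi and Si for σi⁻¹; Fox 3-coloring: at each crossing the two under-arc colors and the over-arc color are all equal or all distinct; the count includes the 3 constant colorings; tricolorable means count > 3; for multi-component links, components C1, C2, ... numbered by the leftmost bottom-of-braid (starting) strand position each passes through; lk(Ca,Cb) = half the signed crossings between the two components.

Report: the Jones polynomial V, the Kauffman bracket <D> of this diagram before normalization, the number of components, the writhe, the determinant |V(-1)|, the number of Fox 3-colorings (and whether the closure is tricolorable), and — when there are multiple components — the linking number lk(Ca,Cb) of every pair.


Jones polynomial: V(q) = -q^-2 + 2q^-1 - 3 + 5q - 4q^2 + 5q^3 - 4q^4 + 2q^5 - q^6
<D> = -A^-18 + 2A^-14 - 4A^-10 + 5A^-6 - 4A^-2 + 5A^2 - 3A^6 + 2A^10 - A^14; writhe +2
components 1, writhe +2 (12 crossings)
3-colorings: 9 of 3^12, det 27 — tricolorable
note: w = +2 shifts under R1 moves; the (-A^3)^(-2) factor cancels that in V


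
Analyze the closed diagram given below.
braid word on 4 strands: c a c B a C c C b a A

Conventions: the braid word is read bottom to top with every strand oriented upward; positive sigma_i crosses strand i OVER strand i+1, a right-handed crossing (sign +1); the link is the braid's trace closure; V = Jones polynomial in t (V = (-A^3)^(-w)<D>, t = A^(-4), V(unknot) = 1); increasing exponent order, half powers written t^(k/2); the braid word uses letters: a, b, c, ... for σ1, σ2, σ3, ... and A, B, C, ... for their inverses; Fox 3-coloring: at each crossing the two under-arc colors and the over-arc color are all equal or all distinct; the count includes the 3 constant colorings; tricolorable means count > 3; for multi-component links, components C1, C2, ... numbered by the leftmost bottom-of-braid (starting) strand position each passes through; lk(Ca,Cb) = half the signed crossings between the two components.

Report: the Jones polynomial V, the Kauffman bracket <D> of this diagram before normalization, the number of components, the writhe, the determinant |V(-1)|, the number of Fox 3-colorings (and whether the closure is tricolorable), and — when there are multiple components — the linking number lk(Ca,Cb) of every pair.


V(t) = t + t^3 - t^4
bracket: A^-7 - A^-3 - A^5, w = +3
1 component, writhe +3, over 11 crossings
det 3, colorings 9 of 3^11 — tricolorable
observation: the span of V is 3, forcing >= 3 crossings in any diagram


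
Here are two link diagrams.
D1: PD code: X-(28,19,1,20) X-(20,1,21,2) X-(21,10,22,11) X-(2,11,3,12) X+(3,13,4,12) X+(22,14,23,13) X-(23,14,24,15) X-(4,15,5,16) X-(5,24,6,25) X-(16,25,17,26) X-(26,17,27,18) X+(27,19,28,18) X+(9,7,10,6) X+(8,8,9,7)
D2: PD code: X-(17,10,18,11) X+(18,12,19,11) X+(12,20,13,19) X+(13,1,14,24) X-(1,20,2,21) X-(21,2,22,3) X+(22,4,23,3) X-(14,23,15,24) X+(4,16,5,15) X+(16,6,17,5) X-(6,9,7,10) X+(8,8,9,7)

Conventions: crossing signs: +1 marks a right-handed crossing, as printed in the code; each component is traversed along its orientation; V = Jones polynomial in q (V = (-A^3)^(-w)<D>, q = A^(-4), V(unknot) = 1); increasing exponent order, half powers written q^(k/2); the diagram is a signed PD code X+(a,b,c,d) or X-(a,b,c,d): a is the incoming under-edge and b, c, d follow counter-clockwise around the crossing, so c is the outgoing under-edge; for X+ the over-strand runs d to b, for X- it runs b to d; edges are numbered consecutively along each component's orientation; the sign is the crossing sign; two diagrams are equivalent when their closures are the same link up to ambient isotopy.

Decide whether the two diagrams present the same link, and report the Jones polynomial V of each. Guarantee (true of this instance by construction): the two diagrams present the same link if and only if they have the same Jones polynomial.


equivalent: no
D1 (bracket A^-4 + A^4 - A^8 + A^12 - A^16; 14 crossings at w = -4): V = -q^-7 + q^-6 - q^-5 + q^-4 + q^-2
V(D2) = q + q^3 - q^4  [12 crossings, <D> = -A^-10 + A^-6 + A^2, w = +2]
observation: 2 classes among 2 diagrams; unequal V(q) rules out equality


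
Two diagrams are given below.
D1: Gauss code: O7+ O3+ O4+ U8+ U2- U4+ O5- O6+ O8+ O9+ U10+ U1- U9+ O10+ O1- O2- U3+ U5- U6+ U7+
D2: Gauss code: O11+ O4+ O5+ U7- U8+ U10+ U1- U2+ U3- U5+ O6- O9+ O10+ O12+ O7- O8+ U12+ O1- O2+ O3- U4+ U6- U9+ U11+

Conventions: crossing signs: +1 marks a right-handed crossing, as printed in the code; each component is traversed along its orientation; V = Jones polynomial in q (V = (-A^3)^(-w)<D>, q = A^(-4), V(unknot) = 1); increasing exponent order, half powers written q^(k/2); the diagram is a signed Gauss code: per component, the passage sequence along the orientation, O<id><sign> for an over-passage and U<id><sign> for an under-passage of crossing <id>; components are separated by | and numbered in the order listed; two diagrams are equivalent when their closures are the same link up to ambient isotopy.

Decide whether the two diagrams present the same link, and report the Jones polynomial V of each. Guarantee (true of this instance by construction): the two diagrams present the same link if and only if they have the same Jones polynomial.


equivalent: yes
V(D1) = 1  (w +4, c 10, <D> = A^12)
V(D2) = 1  [12 crossings, <D> = A^12, w = +4]
key observation: Reidemeister moves carry D1 (10 crossings) to D2 (12)
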